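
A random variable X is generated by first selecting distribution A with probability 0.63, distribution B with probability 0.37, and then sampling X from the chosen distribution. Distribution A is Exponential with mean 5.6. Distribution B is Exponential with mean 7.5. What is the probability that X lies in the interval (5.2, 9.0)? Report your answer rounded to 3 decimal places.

Conditional on each component, P(5.2 < X < 9.0): A: 0.194658; B: 0.198713.
By total probability, P(5.2 < X < 9.0) = 0.63·0.194658 + 0.37·0.198713 = 0.196158.

0.196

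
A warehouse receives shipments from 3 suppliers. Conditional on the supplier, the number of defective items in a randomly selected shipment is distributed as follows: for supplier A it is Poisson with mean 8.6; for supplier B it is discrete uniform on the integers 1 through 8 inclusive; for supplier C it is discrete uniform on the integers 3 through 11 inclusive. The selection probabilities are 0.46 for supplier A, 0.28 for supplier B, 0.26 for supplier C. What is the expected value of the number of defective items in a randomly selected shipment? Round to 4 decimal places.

7.0360

Component means — A: 8.6; B: 4.5; C: 7.
E[X] = 0.46·8.6 + 0.28·4.5 + 0.26·7 = 7.036.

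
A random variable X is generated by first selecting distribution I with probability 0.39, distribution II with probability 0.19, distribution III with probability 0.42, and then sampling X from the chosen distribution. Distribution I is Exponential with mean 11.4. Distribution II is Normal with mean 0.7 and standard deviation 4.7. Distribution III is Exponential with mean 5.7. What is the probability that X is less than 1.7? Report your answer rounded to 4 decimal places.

0.2733

Conditional on each component, P(X < 1.7): I: 0.138537; II: 0.584245; III: 0.257881.
By total probability, P(X < 1.7) = 0.39·0.138537 + 0.19·0.584245 + 0.42·0.257881 = 0.273346.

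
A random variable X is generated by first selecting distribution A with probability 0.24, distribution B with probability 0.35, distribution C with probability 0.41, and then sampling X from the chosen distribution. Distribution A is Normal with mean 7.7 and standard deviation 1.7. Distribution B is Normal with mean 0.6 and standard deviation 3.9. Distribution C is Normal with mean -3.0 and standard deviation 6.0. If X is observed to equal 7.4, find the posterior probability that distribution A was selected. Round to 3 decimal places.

Likelihoods f(7.4 | ·): A: 0.231046; B: 0.0223715; C: 0.0148031.
Posterior ∝ prior × likelihood. Numerator for A: 0.24·0.231046 = 0.0554511.
Normalizing constant: 0.24·0.231046 + 0.35·0.0223715 + 0.41·0.0148031 = 0.0693504.
P(A | observation) = 0.0554511 / 0.0693504 = 0.799579.

0.800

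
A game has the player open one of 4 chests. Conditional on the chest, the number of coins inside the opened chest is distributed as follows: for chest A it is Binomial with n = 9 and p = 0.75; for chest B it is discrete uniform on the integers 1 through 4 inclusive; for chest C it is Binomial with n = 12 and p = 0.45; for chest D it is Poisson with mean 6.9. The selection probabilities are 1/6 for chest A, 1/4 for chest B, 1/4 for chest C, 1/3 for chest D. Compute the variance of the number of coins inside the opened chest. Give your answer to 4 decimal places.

Per component, A: μ=6.75, E[X²]=47.25; B: μ=2.5, E[X²]=7.5; C: μ=5.4, E[X²]=32.13; D: μ=6.9, E[X²]=54.51.
E[X] = 0.166667·6.75 + 0.25·2.5 + 0.25·5.4 + 0.333333·6.9 = 5.4.
E[X²] = 0.166667·47.25 + 0.25·7.5 + 0.25·32.13 + 0.333333·54.51 = 35.9525.
Var(X) = E[X²] − (E[X])² = 35.9525 − 29.16 = 6.7925.

6.7925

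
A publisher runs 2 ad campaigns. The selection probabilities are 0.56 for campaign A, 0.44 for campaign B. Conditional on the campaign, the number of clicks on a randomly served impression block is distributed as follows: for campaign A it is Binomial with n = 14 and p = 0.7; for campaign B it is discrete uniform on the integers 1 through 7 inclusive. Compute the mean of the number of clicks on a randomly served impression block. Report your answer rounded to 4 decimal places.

7.2480

Component means — A: 9.8; B: 4.
E[X] = 0.56·9.8 + 0.44·4 = 7.248.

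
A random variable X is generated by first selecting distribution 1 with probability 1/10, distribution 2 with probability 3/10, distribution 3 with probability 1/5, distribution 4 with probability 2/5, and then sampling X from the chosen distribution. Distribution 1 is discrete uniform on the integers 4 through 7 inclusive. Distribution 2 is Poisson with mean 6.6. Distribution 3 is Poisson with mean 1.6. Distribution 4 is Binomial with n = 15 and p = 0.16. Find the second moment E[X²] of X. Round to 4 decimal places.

22.1404

For each component E[X²] = Var + (mean)², giving 1: 31.5; 2: 50.16; 3: 4.16; 4: 7.776.
Overall E[X²] = 0.1·31.5 + 0.3·50.16 + 0.2·4.16 + 0.4·7.776 = 22.1404.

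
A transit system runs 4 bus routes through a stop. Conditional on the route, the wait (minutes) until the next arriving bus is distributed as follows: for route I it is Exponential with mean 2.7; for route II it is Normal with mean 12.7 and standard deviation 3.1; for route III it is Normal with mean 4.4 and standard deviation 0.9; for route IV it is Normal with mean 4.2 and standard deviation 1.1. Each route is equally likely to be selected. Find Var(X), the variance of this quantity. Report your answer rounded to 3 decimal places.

20.125

Per component, I: μ=2.7, E[X²]=14.58; II: μ=12.7, E[X²]=170.9; III: μ=4.4, E[X²]=20.17; IV: μ=4.2, E[X²]=18.85.
E[X] = 0.25·2.7 + 0.25·12.7 + 0.25·4.4 + 0.25·4.2 = 6.
E[X²] = 0.25·14.58 + 0.25·170.9 + 0.25·20.17 + 0.25·18.85 = 56.125.
Var(X) = E[X²] − (E[X])² = 56.125 − 36 = 20.125.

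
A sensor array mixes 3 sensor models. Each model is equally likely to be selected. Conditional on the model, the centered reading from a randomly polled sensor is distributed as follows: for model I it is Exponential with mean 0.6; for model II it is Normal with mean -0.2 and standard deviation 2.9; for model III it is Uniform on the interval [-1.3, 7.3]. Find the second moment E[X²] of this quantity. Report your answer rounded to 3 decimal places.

For each component E[X²] = Var + (mean)², giving I: 0.72; II: 8.45; III: 15.1633.
Overall E[X²] = 0.333333·0.72 + 0.333333·8.45 + 0.333333·15.1633 = 8.11111.

8.111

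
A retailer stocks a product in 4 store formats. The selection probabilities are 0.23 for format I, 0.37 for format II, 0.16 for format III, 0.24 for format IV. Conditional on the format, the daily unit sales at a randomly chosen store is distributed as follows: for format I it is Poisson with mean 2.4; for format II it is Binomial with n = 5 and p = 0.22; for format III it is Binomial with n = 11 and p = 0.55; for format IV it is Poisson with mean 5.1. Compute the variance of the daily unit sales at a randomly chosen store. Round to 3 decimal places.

6.472

Per component, I: μ=2.4, E[X²]=8.16; II: μ=1.1, E[X²]=2.068; III: μ=6.05, E[X²]=39.325; IV: μ=5.1, E[X²]=31.11.
E[X] = 0.23·2.4 + 0.37·1.1 + 0.16·6.05 + 0.24·5.1 = 3.151.
E[X²] = 0.23·8.16 + 0.37·2.068 + 0.16·39.325 + 0.24·31.11 = 16.4004.
Var(X) = E[X²] − (E[X])² = 16.4004 − 9.9288 = 6.47156.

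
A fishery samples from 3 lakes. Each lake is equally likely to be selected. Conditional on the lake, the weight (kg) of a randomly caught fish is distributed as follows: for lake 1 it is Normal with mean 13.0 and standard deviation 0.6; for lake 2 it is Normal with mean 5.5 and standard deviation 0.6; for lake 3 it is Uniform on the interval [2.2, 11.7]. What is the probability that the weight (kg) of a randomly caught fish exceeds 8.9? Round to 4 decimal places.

Conditional on each lake, P(X > 8.9): 1: 1; 2: 7.28011e-09; 3: 0.294737.
By total probability, P(X > 8.9) = 0.333333·1 + 0.333333·7.28011e-09 + 0.333333·0.294737 = 0.431579.

0.4316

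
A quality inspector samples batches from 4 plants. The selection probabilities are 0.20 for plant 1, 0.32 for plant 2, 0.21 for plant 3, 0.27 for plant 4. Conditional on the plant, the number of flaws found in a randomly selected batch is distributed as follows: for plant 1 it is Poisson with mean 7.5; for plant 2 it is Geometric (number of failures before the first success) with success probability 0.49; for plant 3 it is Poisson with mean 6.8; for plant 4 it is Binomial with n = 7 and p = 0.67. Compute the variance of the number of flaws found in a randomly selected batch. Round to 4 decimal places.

Per component, 1: μ=7.5, E[X²]=63.75; 2: μ=1.04082, E[X²]=3.20741; 3: μ=6.8, E[X²]=53.04; 4: μ=4.69, E[X²]=23.5438.
E[X] = 0.2·7.5 + 0.32·1.04082 + 0.21·6.8 + 0.27·4.69 = 4.52736.
E[X²] = 0.2·63.75 + 0.32·3.20741 + 0.21·53.04 + 0.27·23.5438 = 31.2716.
Var(X) = E[X²] − (E[X])² = 31.2716 − 20.497 = 10.7746.

10.7746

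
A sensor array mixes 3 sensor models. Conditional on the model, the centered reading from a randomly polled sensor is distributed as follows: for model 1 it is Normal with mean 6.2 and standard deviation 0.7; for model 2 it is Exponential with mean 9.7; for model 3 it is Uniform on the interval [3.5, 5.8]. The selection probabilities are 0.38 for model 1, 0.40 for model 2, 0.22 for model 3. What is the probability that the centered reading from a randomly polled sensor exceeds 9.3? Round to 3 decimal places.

Conditional on each model, P(X > 9.3): 1: 4.74297e-06; 2: 0.383367; 3: 0.
By total probability, P(X > 9.3) = 0.38·4.74297e-06 + 0.4·0.383367 + 0.22·0 = 0.153349.

0.153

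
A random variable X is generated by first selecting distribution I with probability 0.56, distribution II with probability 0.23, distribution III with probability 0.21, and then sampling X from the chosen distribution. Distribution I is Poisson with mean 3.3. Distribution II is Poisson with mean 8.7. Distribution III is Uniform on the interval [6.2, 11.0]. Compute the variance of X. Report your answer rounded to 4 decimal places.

Per component, I: μ=3.3, E[X²]=14.19; II: μ=8.7, E[X²]=84.39; III: μ=8.6, E[X²]=75.88.
E[X] = 0.56·3.3 + 0.23·8.7 + 0.21·8.6 = 5.655.
E[X²] = 0.56·14.19 + 0.23·84.39 + 0.21·75.88 = 43.2909.
Var(X) = E[X²] − (E[X])² = 43.2909 − 31.979 = 11.3119.

11.3119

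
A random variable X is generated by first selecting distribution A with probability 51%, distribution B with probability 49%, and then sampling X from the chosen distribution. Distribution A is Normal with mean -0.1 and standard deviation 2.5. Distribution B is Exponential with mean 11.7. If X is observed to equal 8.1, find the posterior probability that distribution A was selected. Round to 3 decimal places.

Likelihoods f(8.1 | ·): A: 0.00073589; B: 0.0427709.
Posterior ∝ prior × likelihood. Numerator for A: 0.51·0.00073589 = 0.000375304.
Normalizing constant: 0.51·0.00073589 + 0.49·0.0427709 = 0.0213331.
P(A | observation) = 0.000375304 / 0.0213331 = 0.0175926.

0.018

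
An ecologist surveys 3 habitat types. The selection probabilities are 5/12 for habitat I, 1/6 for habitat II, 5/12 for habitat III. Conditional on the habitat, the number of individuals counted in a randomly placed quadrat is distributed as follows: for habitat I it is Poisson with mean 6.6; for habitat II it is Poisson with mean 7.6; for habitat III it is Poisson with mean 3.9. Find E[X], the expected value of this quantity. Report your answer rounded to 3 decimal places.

Component means — I: 6.6; II: 7.6; III: 3.9.
E[X] = 0.416667·6.6 + 0.166667·7.6 + 0.416667·3.9 = 5.64167.

5.642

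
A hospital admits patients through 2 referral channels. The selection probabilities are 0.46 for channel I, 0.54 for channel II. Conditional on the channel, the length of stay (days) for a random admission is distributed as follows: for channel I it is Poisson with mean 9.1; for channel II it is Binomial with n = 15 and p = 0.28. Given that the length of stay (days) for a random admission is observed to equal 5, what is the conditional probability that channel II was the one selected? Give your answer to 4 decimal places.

Likelihoods P(X=5 | ·): I: 0.0580692; II: 0.193495.
Posterior ∝ prior × likelihood. Numerator for II: 0.54·0.193495 = 0.104487.
Normalizing constant: 0.46·0.0580692 + 0.54·0.193495 = 0.131199.
P(II | observation) = 0.104487 / 0.131199 = 0.796403.

0.7964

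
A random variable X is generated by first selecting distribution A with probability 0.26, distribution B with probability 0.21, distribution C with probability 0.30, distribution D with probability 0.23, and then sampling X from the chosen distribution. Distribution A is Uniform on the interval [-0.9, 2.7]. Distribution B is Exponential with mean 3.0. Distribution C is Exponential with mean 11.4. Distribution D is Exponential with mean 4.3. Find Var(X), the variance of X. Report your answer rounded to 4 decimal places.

62.9483

Per component, A: μ=0.9, E[X²]=1.89; B: μ=3, E[X²]=18; C: μ=11.4, E[X²]=259.92; D: μ=4.3, E[X²]=36.98.
E[X] = 0.26·0.9 + 0.21·3 + 0.3·11.4 + 0.23·4.3 = 5.273.
E[X²] = 0.26·1.89 + 0.21·18 + 0.3·259.92 + 0.23·36.98 = 90.7528.
Var(X) = E[X²] − (E[X])² = 90.7528 − 27.8045 = 62.9483.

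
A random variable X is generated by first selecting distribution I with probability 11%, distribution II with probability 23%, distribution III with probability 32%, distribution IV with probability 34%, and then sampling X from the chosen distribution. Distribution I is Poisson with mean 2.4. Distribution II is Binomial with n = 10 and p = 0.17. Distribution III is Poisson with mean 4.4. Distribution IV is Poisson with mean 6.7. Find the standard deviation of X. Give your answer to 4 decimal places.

Per component, I: μ=2.4, E[X²]=8.16; II: μ=1.7, E[X²]=4.301; III: μ=4.4, E[X²]=23.76; IV: μ=6.7, E[X²]=51.59.
E[X] = 0.11·2.4 + 0.23·1.7 + 0.32·4.4 + 0.34·6.7 = 4.341.
E[X²] = 0.11·8.16 + 0.23·4.301 + 0.32·23.76 + 0.34·51.59 = 27.0306.
Var(X) = E[X²] − (E[X])² = 27.0306 − 18.8443 = 8.18635.
SD(X) = √8.18635 = 2.86118.

2.8612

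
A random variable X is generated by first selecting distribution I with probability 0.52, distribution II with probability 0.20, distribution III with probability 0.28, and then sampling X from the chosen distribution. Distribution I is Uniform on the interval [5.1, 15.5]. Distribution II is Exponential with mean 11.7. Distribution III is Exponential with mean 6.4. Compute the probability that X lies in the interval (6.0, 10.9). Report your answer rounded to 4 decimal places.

Conditional on each component, P(6.0 < X < 10.9): I: 0.471154; II: 0.204891; III: 0.209492.
By total probability, P(6.0 < X < 10.9) = 0.52·0.471154 + 0.2·0.204891 + 0.28·0.209492 = 0.344636.

0.3446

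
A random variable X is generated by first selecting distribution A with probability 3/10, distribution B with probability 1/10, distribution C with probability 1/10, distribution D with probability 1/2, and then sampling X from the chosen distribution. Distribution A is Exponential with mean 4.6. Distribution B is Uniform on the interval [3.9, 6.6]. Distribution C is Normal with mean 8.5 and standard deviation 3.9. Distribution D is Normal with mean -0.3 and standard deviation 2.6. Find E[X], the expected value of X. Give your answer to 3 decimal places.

Component means — A: 4.6; B: 5.25; C: 8.5; D: -0.3.
E[X] = 0.3·4.6 + 0.1·5.25 + 0.1·8.5 + 0.5·-0.3 = 2.605.

2.605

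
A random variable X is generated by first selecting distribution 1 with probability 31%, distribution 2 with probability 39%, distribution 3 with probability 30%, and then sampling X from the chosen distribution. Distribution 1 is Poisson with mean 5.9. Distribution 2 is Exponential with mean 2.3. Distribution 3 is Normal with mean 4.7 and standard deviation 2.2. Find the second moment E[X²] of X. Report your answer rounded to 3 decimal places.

For each component E[X²] = Var + (mean)², giving 1: 40.71; 2: 10.58; 3: 26.93.
Overall E[X²] = 0.31·40.71 + 0.39·10.58 + 0.3·26.93 = 24.8253.

24.825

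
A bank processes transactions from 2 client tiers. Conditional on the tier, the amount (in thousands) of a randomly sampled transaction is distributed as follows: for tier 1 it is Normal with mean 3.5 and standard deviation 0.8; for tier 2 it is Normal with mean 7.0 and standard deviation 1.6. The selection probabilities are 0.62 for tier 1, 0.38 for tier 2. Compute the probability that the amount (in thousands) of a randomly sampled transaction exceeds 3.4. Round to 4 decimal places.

0.7162

Conditional on each tier, P(X > 3.4): 1: 0.549738; 2: 0.987776.
By total probability, P(X > 3.4) = 0.62·0.549738 + 0.38·0.987776 = 0.716192.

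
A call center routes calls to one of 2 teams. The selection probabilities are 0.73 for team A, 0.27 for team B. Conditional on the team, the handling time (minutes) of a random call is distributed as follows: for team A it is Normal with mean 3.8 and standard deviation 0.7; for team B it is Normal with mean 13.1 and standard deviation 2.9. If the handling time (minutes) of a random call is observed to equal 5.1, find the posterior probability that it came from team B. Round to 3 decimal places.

Likelihoods f(5.1 | ·): A: 0.101596; B: 0.00306213.
Posterior ∝ prior × likelihood. Numerator for B: 0.27·0.00306213 = 0.000826776.
Normalizing constant: 0.73·0.101596 + 0.27·0.00306213 = 0.0749917.
P(B | observation) = 0.000826776 / 0.0749917 = 0.0110249.

0.011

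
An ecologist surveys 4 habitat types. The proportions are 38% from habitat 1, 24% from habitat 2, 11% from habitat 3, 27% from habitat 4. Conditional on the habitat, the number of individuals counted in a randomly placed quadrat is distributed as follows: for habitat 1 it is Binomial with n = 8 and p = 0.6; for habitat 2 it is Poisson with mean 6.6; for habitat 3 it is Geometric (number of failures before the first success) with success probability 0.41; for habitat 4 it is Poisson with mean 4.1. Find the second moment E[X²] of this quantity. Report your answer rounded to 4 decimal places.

For each component E[X²] = Var + (mean)², giving 1: 24.96; 2: 50.16; 3: 5.58061; 4: 20.91.
Overall E[X²] = 0.38·24.96 + 0.24·50.16 + 0.11·5.58061 + 0.27·20.91 = 27.7828.

27.7828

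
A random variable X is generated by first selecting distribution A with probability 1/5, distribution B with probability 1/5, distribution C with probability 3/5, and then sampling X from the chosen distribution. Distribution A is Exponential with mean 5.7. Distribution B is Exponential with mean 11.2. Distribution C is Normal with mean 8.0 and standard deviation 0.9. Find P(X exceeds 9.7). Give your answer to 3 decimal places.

Conditional on each component, P(X > 9.7): A: 0.182363; B: 0.420601; C: 0.0294534.
By total probability, P(X > 9.7) = 0.2·0.182363 + 0.2·0.420601 + 0.6·0.0294534 = 0.138265.

0.138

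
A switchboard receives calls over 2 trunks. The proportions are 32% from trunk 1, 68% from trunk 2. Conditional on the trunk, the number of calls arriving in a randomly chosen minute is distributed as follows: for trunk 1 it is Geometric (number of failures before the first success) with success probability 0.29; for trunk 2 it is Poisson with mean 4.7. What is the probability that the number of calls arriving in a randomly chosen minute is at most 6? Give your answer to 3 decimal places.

0.838

Conditional on each trunk, P(X ≤ 6): 1: 0.909049; 2: 0.804605.
By total probability, P(X ≤ 6) = 0.32·0.909049 + 0.68·0.804605 = 0.838027.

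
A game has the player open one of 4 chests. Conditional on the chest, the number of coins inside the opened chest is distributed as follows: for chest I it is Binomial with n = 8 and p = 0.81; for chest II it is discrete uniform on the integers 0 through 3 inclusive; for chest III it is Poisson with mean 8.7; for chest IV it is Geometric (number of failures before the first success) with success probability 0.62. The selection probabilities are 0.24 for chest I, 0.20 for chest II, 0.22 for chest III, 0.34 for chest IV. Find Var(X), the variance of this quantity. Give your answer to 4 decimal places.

Per component, I: μ=6.48, E[X²]=43.2216; II: μ=1.5, E[X²]=3.5; III: μ=8.7, E[X²]=84.39; IV: μ=0.612903, E[X²]=1.3642.
E[X] = 0.24·6.48 + 0.2·1.5 + 0.22·8.7 + 0.34·0.612903 = 3.97759.
E[X²] = 0.24·43.2216 + 0.2·3.5 + 0.22·84.39 + 0.34·1.3642 = 30.1028.
Var(X) = E[X²] − (E[X])² = 30.1028 − 15.8212 = 14.2816.

14.2816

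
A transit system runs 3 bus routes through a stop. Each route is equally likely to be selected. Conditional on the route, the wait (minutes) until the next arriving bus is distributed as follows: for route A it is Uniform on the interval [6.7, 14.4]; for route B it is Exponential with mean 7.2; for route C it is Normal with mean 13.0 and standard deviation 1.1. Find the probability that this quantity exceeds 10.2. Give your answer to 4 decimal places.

0.5942

Conditional on each route, P(X > 10.2): A: 0.545455; B: 0.242521; C: 0.994543.
By total probability, P(X > 10.2) = 0.333333·0.545455 + 0.333333·0.242521 + 0.333333·0.994543 = 0.594173.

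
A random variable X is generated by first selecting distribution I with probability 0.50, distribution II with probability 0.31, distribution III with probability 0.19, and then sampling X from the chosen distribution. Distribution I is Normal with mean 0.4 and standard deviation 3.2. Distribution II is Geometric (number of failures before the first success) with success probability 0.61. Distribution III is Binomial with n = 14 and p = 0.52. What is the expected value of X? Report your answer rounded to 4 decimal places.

Component means — I: 0.4; II: 0.639344; III: 7.28.
E[X] = 0.5·0.4 + 0.31·0.639344 + 0.19·7.28 = 1.7814.

1.7814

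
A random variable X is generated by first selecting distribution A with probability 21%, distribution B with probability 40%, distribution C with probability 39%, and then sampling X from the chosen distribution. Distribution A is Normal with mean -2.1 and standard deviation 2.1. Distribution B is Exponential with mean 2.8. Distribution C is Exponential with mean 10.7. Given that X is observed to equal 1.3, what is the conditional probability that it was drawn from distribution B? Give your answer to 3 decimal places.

Likelihoods f(1.3 | ·): A: 0.0512247; B: 0.224494; C: 0.0827659.
Posterior ∝ prior × likelihood. Numerator for B: 0.4·0.224494 = 0.0897977.
Normalizing constant: 0.21·0.0512247 + 0.4·0.224494 + 0.39·0.0827659 = 0.132834.
P(B | observation) = 0.0897977 / 0.132834 = 0.676017.

0.676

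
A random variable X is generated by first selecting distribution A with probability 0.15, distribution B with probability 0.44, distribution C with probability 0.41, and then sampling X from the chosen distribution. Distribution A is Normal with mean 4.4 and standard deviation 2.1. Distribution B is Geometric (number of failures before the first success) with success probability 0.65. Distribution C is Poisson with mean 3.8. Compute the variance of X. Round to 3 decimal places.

Per component, A: μ=4.4, E[X²]=23.77; B: μ=0.538462, E[X²]=1.11834; C: μ=3.8, E[X²]=18.24.
E[X] = 0.15·4.4 + 0.44·0.538462 + 0.41·3.8 = 2.45492.
E[X²] = 0.15·23.77 + 0.44·1.11834 + 0.41·18.24 = 11.536.
Var(X) = E[X²] − (E[X])² = 11.536 − 6.02665 = 5.50932.

5.509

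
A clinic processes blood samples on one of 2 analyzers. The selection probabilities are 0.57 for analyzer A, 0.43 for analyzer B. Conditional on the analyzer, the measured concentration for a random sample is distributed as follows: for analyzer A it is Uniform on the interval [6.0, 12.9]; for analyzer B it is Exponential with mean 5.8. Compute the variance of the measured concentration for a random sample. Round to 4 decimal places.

Per component, A: μ=9.45, E[X²]=93.27; B: μ=5.8, E[X²]=67.28.
E[X] = 0.57·9.45 + 0.43·5.8 = 7.8805.
E[X²] = 0.57·93.27 + 0.43·67.28 = 82.0943.
Var(X) = E[X²] − (E[X])² = 82.0943 − 62.1023 = 19.992.

19.9920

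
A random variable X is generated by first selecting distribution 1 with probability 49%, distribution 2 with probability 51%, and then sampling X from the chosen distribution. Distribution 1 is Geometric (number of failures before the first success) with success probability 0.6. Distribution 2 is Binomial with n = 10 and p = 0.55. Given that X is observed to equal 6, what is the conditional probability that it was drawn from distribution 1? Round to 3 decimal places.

Likelihoods P(X=6 | ·): 1: 0.0024576; 2: 0.238367.
Posterior ∝ prior × likelihood. Numerator for 1: 0.49·0.0024576 = 0.00120422.
Normalizing constant: 0.49·0.0024576 + 0.51·0.238367 = 0.122771.
P(1 | observation) = 0.00120422 / 0.122771 = 0.00980868.

0.010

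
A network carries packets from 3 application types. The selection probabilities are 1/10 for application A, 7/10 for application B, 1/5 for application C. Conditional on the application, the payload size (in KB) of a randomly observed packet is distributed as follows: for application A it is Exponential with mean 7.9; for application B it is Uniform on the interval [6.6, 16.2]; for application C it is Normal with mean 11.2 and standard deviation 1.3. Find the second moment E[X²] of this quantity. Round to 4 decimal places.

For each component E[X²] = Var + (mean)², giving A: 124.82; B: 137.64; C: 127.13.
Overall E[X²] = 0.1·124.82 + 0.7·137.64 + 0.2·127.13 = 134.256.

134.2560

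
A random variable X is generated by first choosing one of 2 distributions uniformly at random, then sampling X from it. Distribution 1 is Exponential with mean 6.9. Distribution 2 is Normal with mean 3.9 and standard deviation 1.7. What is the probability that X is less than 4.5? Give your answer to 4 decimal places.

0.5585

Conditional on each component, P(X < 4.5): 1: 0.479088; 2: 0.637934.
By total probability, P(X < 4.5) = 0.5·0.479088 + 0.5·0.637934 = 0.558511.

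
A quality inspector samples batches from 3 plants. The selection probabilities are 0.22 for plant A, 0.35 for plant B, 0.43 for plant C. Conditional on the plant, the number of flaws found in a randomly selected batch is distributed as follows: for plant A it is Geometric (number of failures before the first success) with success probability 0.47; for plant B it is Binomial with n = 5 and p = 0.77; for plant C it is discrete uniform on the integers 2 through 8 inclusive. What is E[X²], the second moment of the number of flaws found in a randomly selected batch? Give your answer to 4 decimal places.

For each component E[X²] = Var + (mean)², giving A: 3.67089; B: 15.708; C: 29.
Overall E[X²] = 0.22·3.67089 + 0.35·15.708 + 0.43·29 = 18.7754.

18.7754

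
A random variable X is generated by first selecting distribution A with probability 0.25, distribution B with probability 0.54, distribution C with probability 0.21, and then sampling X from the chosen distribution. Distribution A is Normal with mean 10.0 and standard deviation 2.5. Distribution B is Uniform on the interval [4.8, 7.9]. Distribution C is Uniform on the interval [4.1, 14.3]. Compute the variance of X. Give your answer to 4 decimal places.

6.5689

Per component, A: μ=10, E[X²]=106.25; B: μ=6.35, E[X²]=41.1233; C: μ=9.2, E[X²]=93.31.
E[X] = 0.25·10 + 0.54·6.35 + 0.21·9.2 = 7.861.
E[X²] = 0.25·106.25 + 0.54·41.1233 + 0.21·93.31 = 68.3642.
Var(X) = E[X²] − (E[X])² = 68.3642 − 61.7953 = 6.56888.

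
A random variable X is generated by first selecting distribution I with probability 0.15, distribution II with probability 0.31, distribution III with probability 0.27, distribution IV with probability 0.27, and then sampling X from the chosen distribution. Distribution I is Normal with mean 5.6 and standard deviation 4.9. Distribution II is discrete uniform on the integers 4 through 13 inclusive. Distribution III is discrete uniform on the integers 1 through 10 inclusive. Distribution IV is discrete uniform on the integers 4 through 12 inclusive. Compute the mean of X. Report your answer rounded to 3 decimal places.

7.120

Component means — I: 5.6; II: 8.5; III: 5.5; IV: 8.
E[X] = 0.15·5.6 + 0.31·8.5 + 0.27·5.5 + 0.27·8 = 7.12.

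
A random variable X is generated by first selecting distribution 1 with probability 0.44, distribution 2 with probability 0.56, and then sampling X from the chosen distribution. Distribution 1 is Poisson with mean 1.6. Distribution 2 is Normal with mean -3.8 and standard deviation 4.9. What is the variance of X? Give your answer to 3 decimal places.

21.335

Per component, 1: μ=1.6, E[X²]=4.16; 2: μ=-3.8, E[X²]=38.45.
E[X] = 0.44·1.6 + 0.56·-3.8 = -1.424.
E[X²] = 0.44·4.16 + 0.56·38.45 = 23.3624.
Var(X) = E[X²] − (E[X])² = 23.3624 − 2.02778 = 21.3346.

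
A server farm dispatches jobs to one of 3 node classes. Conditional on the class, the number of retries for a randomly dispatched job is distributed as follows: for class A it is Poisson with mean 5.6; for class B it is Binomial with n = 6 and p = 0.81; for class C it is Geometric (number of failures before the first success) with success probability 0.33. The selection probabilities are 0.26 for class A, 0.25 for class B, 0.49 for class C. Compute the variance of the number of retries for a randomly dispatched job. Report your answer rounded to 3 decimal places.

7.341

Per component, A: μ=5.6, E[X²]=36.96; B: μ=4.86, E[X²]=24.543; C: μ=2.0303, E[X²]=10.2746.
E[X] = 0.26·5.6 + 0.25·4.86 + 0.49·2.0303 = 3.66585.
E[X²] = 0.26·36.96 + 0.25·24.543 + 0.49·10.2746 = 20.7799.
Var(X) = E[X²] − (E[X])² = 20.7799 − 13.4384 = 7.34144.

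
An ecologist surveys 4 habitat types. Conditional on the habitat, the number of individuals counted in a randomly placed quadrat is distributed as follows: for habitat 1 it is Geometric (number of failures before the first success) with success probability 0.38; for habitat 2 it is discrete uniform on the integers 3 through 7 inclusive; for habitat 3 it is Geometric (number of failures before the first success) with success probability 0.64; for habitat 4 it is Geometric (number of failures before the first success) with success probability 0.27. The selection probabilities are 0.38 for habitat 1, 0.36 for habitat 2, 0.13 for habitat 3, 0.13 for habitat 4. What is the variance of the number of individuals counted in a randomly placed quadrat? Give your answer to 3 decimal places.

Per component, 1: μ=1.63158, E[X²]=6.95568; 2: μ=5, E[X²]=27; 3: μ=0.5625, E[X²]=1.19531; 4: μ=2.7037, E[X²]=17.3237.
E[X] = 0.38·1.63158 + 0.36·5 + 0.13·0.5625 + 0.13·2.7037 = 2.84461.
E[X²] = 0.38·6.95568 + 0.36·27 + 0.13·1.19531 + 0.13·17.3237 = 14.7706.
Var(X) = E[X²] − (E[X])² = 14.7706 − 8.09179 = 6.67885.

6.679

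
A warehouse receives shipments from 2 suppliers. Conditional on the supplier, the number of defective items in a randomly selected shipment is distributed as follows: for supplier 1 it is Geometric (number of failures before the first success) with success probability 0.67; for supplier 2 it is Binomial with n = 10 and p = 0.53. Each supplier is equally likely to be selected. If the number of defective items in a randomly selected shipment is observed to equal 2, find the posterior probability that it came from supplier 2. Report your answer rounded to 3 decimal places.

0.292

Likelihoods P(X=2 | ·): 1: 0.072963; 2: 0.0300987.
Posterior ∝ prior × likelihood. Numerator for 2: 0.5·0.0300987 = 0.0150493.
Normalizing constant: 0.5·0.072963 + 0.5·0.0300987 = 0.0515308.
P(2 | observation) = 0.0150493 / 0.0515308 = 0.292045.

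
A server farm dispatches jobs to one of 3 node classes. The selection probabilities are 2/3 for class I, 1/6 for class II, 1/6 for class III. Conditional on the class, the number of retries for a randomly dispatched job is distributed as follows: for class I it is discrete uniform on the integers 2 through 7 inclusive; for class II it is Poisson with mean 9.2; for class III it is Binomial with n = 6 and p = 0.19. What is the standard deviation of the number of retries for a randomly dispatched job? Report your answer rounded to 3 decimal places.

Per component, I: μ=4.5, E[X²]=23.1667; II: μ=9.2, E[X²]=93.84; III: μ=1.14, E[X²]=2.223.
E[X] = 0.666667·4.5 + 0.166667·9.2 + 0.166667·1.14 = 4.72333.
E[X²] = 0.666667·23.1667 + 0.166667·93.84 + 0.166667·2.223 = 31.4549.
Var(X) = E[X²] − (E[X])² = 31.4549 − 22.3099 = 9.14507.
SD(X) = √9.14507 = 3.02408.

3.024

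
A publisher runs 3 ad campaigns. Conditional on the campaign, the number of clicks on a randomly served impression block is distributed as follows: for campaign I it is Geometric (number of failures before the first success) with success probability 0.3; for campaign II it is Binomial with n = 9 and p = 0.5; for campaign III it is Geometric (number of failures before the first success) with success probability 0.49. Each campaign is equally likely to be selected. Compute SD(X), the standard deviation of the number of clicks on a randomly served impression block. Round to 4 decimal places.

Per component, I: μ=2.33333, E[X²]=13.2222; II: μ=4.5, E[X²]=22.5; III: μ=1.04082, E[X²]=3.20741.
E[X] = 0.333333·2.33333 + 0.333333·4.5 + 0.333333·1.04082 = 2.62472.
E[X²] = 0.333333·13.2222 + 0.333333·22.5 + 0.333333·3.20741 = 12.9765.
Var(X) = E[X²] − (E[X])² = 12.9765 − 6.88914 = 6.08741.
SD(X) = √6.08741 = 2.46727.

2.4673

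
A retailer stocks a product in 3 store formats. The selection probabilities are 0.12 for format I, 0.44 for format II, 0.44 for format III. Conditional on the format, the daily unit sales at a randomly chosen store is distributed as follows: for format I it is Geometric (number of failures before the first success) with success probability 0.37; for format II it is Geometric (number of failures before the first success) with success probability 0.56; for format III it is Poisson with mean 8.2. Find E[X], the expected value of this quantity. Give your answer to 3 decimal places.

4.158

Component means — I: 1.7027; II: 0.785714; III: 8.2.
E[X] = 0.12·1.7027 + 0.44·0.785714 + 0.44·8.2 = 4.15804.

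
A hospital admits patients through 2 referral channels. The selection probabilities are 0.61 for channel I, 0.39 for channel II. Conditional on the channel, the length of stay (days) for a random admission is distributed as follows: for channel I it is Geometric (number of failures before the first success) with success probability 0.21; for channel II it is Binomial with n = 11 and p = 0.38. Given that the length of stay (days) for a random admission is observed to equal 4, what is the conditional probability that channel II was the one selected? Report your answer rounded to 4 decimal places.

0.6545

Likelihoods P(X=4 | ·): I: 0.0817952; II: 0.24232.
Posterior ∝ prior × likelihood. Numerator for II: 0.39·0.24232 = 0.094505.
Normalizing constant: 0.61·0.0817952 + 0.39·0.24232 = 0.1444.
P(II | observation) = 0.094505 / 0.1444 = 0.654467.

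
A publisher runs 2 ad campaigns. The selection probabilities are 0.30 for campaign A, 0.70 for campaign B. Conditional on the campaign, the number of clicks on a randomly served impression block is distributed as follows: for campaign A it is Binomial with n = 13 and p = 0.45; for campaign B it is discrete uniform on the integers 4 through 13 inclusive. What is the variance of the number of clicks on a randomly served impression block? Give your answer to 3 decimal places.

Per component, A: μ=5.85, E[X²]=37.44; B: μ=8.5, E[X²]=80.5.
E[X] = 0.3·5.85 + 0.7·8.5 = 7.705.
E[X²] = 0.3·37.44 + 0.7·80.5 = 67.582.
Var(X) = E[X²] − (E[X])² = 67.582 − 59.367 = 8.21498.

8.215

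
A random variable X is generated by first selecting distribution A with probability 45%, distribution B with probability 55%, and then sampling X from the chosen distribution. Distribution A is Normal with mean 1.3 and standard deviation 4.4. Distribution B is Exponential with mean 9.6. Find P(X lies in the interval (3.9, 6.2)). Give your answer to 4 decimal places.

Conditional on each component, P(3.9 < X < 6.2): A: 0.144573; B: 0.141918.
By total probability, P(3.9 < X < 6.2) = 0.45·0.144573 + 0.55·0.141918 = 0.143113.

0.1431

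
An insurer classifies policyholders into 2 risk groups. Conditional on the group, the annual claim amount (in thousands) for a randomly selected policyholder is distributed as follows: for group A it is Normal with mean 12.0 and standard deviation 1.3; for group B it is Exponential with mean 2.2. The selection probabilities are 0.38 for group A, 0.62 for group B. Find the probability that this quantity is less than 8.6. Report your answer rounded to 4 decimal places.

Conditional on each group, P(X < 8.6): A: 0.00445635; B: 0.979941.
By total probability, P(X < 8.6) = 0.38·0.00445635 + 0.62·0.979941 = 0.609257.

0.6093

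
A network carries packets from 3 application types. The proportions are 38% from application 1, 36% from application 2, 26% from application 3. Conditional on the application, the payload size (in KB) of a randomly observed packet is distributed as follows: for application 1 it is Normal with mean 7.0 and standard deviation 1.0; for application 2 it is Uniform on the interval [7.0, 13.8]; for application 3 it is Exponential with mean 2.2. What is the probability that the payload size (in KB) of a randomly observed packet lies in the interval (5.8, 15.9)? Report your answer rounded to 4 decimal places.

0.7147

Conditional on each application, P(5.8 < X < 15.9): 1: 0.88493; 2: 1; 3: 0.0708947.
By total probability, P(5.8 < X < 15.9) = 0.38·0.88493 + 0.36·1 + 0.26·0.0708947 = 0.714706.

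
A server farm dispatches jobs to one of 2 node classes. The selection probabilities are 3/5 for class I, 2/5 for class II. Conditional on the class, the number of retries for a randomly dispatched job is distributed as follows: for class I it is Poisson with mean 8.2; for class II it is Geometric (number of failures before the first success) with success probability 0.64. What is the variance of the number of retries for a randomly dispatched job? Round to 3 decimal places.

Per component, I: μ=8.2, E[X²]=75.44; II: μ=0.5625, E[X²]=1.19531.
E[X] = 0.6·8.2 + 0.4·0.5625 = 5.145.
E[X²] = 0.6·75.44 + 0.4·1.19531 = 45.7421.
Var(X) = E[X²] − (E[X])² = 45.7421 − 26.471 = 19.2711.

19.271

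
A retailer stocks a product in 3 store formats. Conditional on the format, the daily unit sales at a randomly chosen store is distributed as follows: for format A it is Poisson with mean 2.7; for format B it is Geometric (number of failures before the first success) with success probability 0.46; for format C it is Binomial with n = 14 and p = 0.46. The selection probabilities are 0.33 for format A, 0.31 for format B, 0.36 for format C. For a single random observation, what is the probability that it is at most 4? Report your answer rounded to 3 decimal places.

Conditional on each format, P(X ≤ 4): A: 0.862908; B: 0.954083; C: 0.148986.
By total probability, P(X ≤ 4) = 0.33·0.862908 + 0.31·0.954083 + 0.36·0.148986 = 0.634161.

0.634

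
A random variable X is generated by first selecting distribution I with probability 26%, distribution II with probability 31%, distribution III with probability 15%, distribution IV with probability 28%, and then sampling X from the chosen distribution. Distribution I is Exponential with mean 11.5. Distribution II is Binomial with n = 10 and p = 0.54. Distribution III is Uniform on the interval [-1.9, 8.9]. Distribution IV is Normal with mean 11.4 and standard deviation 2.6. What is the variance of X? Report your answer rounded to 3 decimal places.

Per component, I: μ=11.5, E[X²]=264.5; II: μ=5.4, E[X²]=31.644; III: μ=3.5, E[X²]=21.97; IV: μ=11.4, E[X²]=136.72.
E[X] = 0.26·11.5 + 0.31·5.4 + 0.15·3.5 + 0.28·11.4 = 8.381.
E[X²] = 0.26·264.5 + 0.31·31.644 + 0.15·21.97 + 0.28·136.72 = 120.157.
Var(X) = E[X²] − (E[X])² = 120.157 − 70.2412 = 49.9156.

49.916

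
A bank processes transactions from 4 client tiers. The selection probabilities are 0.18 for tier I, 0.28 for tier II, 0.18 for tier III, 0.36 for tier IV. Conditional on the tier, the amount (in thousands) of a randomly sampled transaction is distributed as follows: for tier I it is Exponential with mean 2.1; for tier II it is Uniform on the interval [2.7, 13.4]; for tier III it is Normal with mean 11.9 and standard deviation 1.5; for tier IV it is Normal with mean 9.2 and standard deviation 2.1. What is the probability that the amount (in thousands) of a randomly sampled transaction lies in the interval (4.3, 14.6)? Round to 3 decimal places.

Conditional on each tier, P(4.3 < X < 14.6): I: 0.128085; II: 0.850467; III: 0.964069; IV: 0.985121.
By total probability, P(4.3 < X < 14.6) = 0.18·0.128085 + 0.28·0.850467 + 0.18·0.964069 + 0.36·0.985121 = 0.789362.

0.789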